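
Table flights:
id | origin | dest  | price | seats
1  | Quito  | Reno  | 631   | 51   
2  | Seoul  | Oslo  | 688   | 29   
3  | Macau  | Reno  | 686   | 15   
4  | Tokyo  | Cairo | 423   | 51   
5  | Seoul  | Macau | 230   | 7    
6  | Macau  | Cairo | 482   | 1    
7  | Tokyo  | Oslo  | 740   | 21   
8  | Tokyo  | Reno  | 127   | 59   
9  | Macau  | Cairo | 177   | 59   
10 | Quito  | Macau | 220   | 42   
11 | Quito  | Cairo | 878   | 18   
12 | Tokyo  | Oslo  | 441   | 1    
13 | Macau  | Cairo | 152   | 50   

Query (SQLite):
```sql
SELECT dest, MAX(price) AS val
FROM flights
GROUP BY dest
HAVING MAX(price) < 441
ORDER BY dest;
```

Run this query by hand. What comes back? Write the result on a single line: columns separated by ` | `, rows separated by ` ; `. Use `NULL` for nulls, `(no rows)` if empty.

Macau | 230

Partition flights by dest; compute MAX(price) within each group.
HAVING: keep groups where MAX(price) < 441.
  Cairo: ids {4, 6, 9, 11, 13} → MAX(price)=878
  Macau: ids {5, 10} → MAX(price)=230
  Oslo: ids {2, 7, 12} → MAX(price)=740
  Reno: ids {1, 3, 8} → MAX(price)=686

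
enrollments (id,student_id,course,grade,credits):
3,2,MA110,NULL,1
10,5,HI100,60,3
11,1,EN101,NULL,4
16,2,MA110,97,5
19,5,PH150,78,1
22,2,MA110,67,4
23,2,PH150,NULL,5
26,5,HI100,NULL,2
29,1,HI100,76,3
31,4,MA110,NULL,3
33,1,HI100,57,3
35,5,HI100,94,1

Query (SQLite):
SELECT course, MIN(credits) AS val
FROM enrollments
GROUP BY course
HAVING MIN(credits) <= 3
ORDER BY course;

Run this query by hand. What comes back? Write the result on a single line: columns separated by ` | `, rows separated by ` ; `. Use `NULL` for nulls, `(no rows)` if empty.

HI100 | 1 ; MA110 | 1 ; PH150 | 1

Partition enrollments by course; compute MIN(credits) within each group.
HAVING: keep groups where MIN(credits) <= 3.
  EN101: ids {11} → MIN(credits)=4
  HI100: ids {10, 26, 29, 33, 35} → MIN(credits)=1
  MA110: ids {3, 16, 22, 31} → MIN(credits)=1
  PH150: ids {19, 23} → MIN(credits)=1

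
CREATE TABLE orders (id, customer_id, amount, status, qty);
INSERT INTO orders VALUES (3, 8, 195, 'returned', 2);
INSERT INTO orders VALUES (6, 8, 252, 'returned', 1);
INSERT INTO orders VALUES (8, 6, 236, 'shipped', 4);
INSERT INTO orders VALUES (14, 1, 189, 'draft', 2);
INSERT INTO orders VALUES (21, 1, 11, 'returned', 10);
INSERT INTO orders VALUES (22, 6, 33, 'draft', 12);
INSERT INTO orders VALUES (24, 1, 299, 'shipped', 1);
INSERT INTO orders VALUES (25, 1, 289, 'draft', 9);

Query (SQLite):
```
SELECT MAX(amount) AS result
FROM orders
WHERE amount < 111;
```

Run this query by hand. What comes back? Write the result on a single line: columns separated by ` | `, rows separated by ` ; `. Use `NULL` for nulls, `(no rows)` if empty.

33

Rows where amount < 111 → amount values: [11, 33].
MAX of non-NULL values = 33.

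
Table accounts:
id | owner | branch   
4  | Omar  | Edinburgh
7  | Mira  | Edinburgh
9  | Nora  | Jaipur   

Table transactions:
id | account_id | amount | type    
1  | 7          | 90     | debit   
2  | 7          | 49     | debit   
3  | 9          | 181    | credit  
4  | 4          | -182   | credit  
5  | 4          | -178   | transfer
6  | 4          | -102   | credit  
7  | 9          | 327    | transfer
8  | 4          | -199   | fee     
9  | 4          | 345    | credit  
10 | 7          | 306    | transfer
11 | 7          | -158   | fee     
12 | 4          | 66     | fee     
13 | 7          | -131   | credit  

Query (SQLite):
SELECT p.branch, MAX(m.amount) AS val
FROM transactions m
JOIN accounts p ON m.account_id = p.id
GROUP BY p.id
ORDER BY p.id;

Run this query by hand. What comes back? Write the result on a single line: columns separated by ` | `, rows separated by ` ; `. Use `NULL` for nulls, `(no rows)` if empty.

Edinburgh | 345 ; Edinburgh | 306 ; Jaipur | 327

Join each transactions row to its accounts via account_id.
Group joined rows by accounts.id; compute MAX(m.amount) per group.
  4: ids {4, 5, 6, 8, 9, 12} → MAX(m.amount)=345
  7: ids {1, 2, 10, 11, 13} → MAX(m.amount)=306
  9: ids {3, 7} → MAX(m.amount)=327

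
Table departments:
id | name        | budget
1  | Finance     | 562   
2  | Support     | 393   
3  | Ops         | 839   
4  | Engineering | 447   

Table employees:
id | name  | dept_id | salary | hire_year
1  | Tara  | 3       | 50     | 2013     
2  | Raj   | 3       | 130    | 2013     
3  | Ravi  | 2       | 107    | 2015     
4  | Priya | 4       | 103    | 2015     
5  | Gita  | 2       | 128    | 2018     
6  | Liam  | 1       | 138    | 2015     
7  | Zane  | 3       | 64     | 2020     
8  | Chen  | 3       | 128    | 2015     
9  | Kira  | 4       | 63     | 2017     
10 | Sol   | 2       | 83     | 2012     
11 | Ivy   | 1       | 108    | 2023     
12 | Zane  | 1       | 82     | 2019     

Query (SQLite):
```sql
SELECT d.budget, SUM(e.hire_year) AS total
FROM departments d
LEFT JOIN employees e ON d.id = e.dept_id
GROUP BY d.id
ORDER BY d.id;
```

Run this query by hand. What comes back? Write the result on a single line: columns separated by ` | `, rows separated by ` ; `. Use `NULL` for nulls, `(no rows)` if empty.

LEFT JOIN keeps every departments row; unmatched ones get NULL for employees columns.
Group by departments.id and compute SUM(e.hire_year). SUM over an all-NULL group is NULL.
  1: ids {6, 11, 12} → SUM(e.hire_year)=6057
  2: ids {3, 5, 10} → SUM(e.hire_year)=6045
  3: ids {1, 2, 7, 8} → SUM(e.hire_year)=8061
  4: ids {4, 9} → SUM(e.hire_year)=4032

562 | 6057 ; 393 | 6045 ; 839 | 8061 ; 447 | 4032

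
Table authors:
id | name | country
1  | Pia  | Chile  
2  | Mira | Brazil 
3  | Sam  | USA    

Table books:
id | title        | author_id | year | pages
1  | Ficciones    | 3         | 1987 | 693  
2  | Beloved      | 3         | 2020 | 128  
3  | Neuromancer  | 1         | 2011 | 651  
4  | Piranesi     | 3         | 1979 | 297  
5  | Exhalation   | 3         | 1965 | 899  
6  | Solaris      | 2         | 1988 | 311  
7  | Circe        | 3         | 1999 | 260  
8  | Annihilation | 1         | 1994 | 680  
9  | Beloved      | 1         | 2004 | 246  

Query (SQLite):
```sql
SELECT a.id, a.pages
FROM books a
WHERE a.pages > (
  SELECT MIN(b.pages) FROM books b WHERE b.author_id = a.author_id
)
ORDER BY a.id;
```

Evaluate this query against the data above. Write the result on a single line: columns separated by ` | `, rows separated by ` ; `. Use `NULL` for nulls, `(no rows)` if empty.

1 | 693 ; 3 | 651 ; 4 | 297 ; 5 | 899 ; 7 | 260 ; 8 | 680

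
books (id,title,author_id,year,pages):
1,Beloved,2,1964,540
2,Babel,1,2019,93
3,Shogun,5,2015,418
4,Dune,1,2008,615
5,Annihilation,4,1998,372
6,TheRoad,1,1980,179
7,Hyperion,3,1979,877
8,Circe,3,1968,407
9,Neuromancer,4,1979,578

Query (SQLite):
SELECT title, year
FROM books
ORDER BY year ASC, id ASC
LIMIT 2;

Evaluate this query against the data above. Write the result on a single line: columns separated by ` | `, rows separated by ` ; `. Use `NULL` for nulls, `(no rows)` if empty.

Sort by year asc, tiebreak id asc: (1964, id=1), (1968, id=8), (1979, id=7), (1979, id=9), (1980, id=6) …. Take first 2.

Beloved | 1964 ; Circe | 1968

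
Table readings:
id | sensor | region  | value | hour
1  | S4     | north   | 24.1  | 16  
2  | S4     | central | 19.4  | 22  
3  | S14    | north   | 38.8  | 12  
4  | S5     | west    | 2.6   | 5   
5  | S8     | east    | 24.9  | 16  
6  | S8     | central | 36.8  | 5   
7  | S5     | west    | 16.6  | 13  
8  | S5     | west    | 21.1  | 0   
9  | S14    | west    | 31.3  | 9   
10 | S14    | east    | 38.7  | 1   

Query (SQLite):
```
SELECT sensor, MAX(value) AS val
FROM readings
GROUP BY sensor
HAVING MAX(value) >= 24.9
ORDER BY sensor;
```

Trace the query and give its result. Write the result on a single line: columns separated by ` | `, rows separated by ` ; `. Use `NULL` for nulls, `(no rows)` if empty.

Partition readings by sensor; compute MAX(value) within each group.
HAVING: keep groups where MAX(value) >= 24.9.
  S14: ids {3, 9, 10} → MAX(value)=38.8
  S4: ids {1, 2} → MAX(value)=24.1
  S5: ids {4, 7, 8} → MAX(value)=21.1
  S8: ids {5, 6} → MAX(value)=36.8

S14 | 38.8 ; S8 | 36.8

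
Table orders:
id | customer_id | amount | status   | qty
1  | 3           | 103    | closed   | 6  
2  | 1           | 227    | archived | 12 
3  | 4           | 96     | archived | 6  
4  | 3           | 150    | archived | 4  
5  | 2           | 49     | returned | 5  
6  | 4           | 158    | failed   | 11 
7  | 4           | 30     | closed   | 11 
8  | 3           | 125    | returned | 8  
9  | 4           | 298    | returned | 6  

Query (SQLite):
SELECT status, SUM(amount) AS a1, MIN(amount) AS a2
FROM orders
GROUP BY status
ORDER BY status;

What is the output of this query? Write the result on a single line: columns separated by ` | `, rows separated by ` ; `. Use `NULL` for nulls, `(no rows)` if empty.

archived | 473 | 96 ; closed | 133 | 30 ; failed | 158 | 158 ; returned | 472 | 49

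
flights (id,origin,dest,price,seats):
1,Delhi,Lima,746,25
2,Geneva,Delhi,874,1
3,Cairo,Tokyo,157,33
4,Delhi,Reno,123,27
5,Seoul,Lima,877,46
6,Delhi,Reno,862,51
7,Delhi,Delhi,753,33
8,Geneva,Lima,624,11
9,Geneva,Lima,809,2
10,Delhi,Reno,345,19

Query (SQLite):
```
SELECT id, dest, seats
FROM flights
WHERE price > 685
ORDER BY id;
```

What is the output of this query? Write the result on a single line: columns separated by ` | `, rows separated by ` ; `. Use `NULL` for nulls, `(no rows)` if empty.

1 | Lima | 25 ; 2 | Delhi | 1 ; 5 | Lima | 46 ; 6 | Reno | 51 ; 7 | Delhi | 33 ; 9 | Lima | 2

price > 685: ids {1, 2, 5, 6, 7, 9}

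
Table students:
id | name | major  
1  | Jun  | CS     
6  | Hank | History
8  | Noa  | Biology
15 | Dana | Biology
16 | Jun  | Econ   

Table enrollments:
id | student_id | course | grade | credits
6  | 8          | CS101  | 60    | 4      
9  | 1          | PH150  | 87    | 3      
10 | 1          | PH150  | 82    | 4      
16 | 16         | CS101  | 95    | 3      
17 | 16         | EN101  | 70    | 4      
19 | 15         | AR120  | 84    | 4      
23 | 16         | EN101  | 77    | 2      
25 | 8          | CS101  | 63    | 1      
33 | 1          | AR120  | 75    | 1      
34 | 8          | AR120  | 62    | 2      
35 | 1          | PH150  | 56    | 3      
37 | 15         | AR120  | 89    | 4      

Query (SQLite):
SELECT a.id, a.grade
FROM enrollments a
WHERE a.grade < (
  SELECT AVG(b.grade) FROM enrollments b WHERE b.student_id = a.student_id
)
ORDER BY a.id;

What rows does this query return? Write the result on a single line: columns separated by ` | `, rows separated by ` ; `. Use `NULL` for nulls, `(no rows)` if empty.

For each enrollments row a, compute AVG(grade) over rows sharing a.student_id.
Keep row a if a.grade < that per-group AVG.
  student_id=1: AVG(grade) = 75.0
  student_id=8: AVG(grade) = 61.666667
  student_id=15: AVG(grade) = 86.5
  student_id=16: AVG(grade) = 80.666667

6 | 60 ; 17 | 70 ; 19 | 84 ; 23 | 77 ; 35 | 56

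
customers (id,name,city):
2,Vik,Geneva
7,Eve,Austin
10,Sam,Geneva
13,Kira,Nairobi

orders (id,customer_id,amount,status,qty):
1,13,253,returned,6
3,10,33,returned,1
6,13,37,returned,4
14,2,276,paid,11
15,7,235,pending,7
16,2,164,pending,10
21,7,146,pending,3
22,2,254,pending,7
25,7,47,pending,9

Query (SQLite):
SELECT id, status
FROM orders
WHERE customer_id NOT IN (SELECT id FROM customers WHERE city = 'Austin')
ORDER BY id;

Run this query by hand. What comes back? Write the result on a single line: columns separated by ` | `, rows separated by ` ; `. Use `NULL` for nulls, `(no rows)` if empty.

1 | returned ; 3 | returned ; 6 | returned ; 14 | paid ; 16 | pending ; 22 | pending

Inner query: customers.id where city = 'Austin'.
Outer: keep orders rows whose customer_id is not in that set.
Inner query → {7}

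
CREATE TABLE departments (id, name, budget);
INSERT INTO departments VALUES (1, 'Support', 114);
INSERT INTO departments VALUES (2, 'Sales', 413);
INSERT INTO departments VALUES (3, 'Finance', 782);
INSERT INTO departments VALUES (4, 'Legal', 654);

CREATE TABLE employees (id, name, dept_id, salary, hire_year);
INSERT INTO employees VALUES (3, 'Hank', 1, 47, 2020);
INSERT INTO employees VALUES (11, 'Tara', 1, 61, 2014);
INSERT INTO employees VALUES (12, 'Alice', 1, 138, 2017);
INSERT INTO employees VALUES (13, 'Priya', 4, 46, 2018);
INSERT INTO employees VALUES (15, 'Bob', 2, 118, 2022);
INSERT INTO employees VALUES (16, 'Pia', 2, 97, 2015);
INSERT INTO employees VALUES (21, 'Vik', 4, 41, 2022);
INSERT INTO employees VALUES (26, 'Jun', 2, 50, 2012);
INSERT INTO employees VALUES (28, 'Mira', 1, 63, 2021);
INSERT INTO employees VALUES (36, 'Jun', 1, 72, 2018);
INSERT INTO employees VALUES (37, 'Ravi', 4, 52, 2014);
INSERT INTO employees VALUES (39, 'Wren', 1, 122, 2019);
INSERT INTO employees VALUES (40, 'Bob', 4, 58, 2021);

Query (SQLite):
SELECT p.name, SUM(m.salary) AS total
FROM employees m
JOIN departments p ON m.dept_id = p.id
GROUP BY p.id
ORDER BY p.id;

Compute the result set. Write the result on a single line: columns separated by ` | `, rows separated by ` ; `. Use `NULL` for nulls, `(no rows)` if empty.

Join each employees row to its departments via dept_id.
Group joined rows by departments.id; compute SUM(m.salary) per group.
  1: ids {3, 11, 12, 28, 36, 39} → SUM(m.salary)=503
  2: ids {15, 16, 26} → SUM(m.salary)=265
  4: ids {13, 21, 37, 40} → SUM(m.salary)=197

Support | 503 ; Sales | 265 ; Legal | 197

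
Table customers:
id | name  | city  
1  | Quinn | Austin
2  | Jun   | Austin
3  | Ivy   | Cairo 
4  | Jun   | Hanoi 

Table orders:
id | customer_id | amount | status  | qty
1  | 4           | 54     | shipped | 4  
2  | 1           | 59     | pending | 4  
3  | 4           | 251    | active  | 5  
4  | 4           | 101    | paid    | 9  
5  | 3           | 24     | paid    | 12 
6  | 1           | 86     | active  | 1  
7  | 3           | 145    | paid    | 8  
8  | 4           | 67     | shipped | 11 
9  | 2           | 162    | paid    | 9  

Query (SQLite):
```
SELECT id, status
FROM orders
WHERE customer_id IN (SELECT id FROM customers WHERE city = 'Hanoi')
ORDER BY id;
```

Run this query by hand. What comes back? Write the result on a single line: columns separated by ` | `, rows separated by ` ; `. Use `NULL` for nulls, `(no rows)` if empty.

1 | shipped ; 3 | active ; 4 | paid ; 8 | shipped

Inner query: customers.id where city = 'Hanoi'.
Outer: keep orders rows whose customer_id is in that set.
Inner query → {4}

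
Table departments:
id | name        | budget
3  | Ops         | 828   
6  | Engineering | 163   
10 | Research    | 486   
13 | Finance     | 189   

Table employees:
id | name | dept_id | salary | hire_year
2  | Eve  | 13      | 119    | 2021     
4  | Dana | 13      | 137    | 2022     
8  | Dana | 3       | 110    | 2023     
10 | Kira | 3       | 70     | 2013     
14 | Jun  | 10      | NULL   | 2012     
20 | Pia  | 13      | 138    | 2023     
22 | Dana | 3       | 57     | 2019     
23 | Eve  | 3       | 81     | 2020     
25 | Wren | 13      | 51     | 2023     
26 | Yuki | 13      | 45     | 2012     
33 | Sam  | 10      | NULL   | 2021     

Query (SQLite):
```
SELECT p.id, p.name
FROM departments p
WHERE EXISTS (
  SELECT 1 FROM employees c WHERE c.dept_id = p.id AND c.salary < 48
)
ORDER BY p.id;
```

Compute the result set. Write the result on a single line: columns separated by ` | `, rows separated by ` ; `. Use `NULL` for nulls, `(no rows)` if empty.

For each departments row, check whether any employees with matching dept_id has salary < 48.
Keep rows where that is true.

13 | Finance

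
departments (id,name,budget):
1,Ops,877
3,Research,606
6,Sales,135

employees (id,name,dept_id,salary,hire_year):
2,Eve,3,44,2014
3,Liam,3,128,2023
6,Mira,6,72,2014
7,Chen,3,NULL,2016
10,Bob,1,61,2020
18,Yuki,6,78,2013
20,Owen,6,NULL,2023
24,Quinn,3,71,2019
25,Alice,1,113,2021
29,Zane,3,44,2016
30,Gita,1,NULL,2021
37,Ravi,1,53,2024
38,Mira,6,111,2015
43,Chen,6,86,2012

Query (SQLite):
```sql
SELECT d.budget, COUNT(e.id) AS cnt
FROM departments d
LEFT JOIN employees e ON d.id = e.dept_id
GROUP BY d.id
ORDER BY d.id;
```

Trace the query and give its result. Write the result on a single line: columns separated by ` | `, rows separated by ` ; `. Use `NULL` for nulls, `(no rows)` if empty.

877 | 4 ; 606 | 5 ; 135 | 5

LEFT JOIN keeps every departments row; unmatched ones get NULL for employees columns.
Group by departments.id and compute COUNT(e.id). COUNT(col) of an all-NULL group is 0.
  1: ids {10, 25, 30, 37} → COUNT(e.id)=4
  3: ids {2, 3, 7, 24, 29} → COUNT(e.id)=5
  6: ids {6, 18, 20, 38, 43} → COUNT(e.id)=5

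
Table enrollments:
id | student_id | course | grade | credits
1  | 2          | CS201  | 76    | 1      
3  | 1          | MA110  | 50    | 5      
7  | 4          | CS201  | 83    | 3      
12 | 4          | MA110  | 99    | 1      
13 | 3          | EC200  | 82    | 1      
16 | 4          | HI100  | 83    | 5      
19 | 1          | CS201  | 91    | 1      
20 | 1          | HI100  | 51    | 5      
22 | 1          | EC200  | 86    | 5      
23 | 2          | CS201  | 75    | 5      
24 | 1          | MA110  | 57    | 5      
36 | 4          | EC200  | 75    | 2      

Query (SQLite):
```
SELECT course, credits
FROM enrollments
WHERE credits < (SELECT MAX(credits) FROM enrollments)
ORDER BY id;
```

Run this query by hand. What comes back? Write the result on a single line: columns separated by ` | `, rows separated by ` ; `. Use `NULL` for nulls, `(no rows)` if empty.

CS201 | 1 ; CS201 | 3 ; MA110 | 1 ; EC200 | 1 ; CS201 | 1 ; EC200 | 2

Scalar subquery: MAX(credits) over all enrollments rows = 5.
Keep rows where credits < that value.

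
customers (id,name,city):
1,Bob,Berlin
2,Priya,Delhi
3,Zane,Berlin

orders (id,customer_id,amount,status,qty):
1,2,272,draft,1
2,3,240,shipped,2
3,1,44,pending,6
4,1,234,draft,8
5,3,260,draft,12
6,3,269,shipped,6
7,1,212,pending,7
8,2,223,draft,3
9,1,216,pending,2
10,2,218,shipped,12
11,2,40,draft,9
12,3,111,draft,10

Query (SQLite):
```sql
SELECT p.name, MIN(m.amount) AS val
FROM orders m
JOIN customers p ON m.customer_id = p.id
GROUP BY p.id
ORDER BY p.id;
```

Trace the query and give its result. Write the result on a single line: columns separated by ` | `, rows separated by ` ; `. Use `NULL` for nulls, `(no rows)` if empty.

Bob | 44 ; Priya | 40 ; Zane | 111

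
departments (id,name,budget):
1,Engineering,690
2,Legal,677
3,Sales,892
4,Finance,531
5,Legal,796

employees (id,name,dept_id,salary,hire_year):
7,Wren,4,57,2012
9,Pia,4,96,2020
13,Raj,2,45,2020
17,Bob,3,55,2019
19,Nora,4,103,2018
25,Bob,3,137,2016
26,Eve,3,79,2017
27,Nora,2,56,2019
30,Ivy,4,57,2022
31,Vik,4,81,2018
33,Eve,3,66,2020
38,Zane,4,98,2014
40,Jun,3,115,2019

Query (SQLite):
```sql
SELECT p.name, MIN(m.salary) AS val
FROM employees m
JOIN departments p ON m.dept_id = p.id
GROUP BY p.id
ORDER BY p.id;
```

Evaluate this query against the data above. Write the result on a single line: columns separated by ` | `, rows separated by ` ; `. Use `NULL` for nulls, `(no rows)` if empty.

Legal | 45 ; Sales | 55 ; Finance | 57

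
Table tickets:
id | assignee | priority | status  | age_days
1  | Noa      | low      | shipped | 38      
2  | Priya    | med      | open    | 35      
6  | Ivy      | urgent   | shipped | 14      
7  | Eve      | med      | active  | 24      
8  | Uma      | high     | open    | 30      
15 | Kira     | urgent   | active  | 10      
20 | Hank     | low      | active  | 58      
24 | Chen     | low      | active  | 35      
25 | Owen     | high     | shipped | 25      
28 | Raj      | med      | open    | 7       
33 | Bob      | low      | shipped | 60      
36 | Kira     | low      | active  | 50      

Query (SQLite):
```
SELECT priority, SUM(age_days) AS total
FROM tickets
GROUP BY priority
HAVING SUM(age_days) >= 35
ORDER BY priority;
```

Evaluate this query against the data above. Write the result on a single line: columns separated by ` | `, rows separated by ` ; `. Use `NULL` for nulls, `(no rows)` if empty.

Partition tickets by priority; compute SUM(age_days) within each group.
HAVING: keep groups where SUM(age_days) >= 35.
  high: ids {8, 25} → SUM(age_days)=55
  low: ids {1, 20, 24, 33, 36} → SUM(age_days)=241
  med: ids {2, 7, 28} → SUM(age_days)=66
  urgent: ids {6, 15} → SUM(age_days)=24

high | 55 ; low | 241 ; med | 66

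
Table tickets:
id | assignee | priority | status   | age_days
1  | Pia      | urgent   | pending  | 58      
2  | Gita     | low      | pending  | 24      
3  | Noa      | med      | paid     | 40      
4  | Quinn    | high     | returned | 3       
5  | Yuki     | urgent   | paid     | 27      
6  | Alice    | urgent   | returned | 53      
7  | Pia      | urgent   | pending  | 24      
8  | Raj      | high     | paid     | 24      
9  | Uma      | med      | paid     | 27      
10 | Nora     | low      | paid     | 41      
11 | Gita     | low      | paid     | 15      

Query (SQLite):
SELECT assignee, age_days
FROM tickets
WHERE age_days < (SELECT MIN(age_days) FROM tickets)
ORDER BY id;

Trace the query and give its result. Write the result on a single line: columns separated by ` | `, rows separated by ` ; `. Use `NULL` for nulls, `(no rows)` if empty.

(no rows)

Scalar subquery: MIN(age_days) over all tickets rows = 3.
Keep rows where age_days < that value.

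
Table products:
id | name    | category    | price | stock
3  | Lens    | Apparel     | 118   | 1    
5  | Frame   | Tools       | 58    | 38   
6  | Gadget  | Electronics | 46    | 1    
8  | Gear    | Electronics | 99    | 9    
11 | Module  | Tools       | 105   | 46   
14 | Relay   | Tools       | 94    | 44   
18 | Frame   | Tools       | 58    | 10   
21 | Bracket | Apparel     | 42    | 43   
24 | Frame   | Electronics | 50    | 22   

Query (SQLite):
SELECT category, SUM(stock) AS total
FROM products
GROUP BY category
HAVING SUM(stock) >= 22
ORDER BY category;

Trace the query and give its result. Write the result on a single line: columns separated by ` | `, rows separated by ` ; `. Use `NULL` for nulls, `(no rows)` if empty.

Partition products by category; compute SUM(stock) within each group.
HAVING: keep groups where SUM(stock) >= 22.
  Apparel: ids {3, 21} → SUM(stock)=44
  Electronics: ids {6, 8, 24} → SUM(stock)=32
  Tools: ids {5, 11, 14, 18} → SUM(stock)=138

Apparel | 44 ; Electronics | 32 ; Tools | 138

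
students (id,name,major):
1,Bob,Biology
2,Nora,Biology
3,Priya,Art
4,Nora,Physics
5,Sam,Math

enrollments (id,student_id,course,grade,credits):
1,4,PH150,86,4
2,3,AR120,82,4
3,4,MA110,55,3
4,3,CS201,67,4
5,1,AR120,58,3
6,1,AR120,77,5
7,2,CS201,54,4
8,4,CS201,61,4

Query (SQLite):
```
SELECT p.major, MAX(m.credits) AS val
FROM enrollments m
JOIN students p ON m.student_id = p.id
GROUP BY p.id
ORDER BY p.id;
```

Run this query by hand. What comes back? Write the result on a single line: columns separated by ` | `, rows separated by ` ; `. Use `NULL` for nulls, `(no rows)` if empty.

Biology | 5 ; Biology | 4 ; Art | 4 ; Physics | 4

Join each enrollments row to its students via student_id.
Group joined rows by students.id; compute MAX(m.credits) per group.
  1: ids {5, 6} → MAX(m.credits)=5
  2: ids {7} → MAX(m.credits)=4
  3: ids {2, 4} → MAX(m.credits)=4
  4: ids {1, 3, 8} → MAX(m.credits)=4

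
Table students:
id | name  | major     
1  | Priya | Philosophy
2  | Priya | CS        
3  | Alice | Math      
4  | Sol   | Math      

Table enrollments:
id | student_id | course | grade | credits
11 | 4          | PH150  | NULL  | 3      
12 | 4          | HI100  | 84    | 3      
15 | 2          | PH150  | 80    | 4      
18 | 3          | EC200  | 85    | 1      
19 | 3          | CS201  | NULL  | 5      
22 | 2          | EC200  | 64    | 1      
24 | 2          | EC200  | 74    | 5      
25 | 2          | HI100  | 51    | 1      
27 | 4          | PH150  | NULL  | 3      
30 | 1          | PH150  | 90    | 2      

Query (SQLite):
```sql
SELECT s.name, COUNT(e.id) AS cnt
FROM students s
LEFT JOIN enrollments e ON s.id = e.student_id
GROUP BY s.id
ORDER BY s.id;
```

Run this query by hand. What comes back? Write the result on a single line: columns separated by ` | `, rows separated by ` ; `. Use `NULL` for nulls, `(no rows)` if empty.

Priya | 1 ; Priya | 4 ; Alice | 2 ; Sol | 3

LEFT JOIN keeps every students row; unmatched ones get NULL for enrollments columns.
Group by students.id and compute COUNT(e.id). COUNT(col) of an all-NULL group is 0.
  1: ids {30} → COUNT(e.id)=1
  2: ids {15, 22, 24, 25} → COUNT(e.id)=4
  3: ids {18, 19} → COUNT(e.id)=2
  4: ids {11, 12, 27} → COUNT(e.id)=3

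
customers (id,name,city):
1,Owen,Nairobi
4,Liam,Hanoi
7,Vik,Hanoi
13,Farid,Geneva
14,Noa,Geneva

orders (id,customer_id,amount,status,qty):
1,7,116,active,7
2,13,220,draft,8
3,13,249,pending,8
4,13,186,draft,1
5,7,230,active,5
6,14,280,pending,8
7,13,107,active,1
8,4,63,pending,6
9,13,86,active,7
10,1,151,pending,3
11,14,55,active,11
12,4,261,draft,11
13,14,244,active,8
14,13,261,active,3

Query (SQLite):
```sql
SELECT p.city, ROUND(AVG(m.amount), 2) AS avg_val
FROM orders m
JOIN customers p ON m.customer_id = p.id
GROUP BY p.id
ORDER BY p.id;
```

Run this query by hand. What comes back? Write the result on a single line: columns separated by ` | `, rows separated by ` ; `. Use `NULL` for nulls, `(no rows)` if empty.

Nairobi | 151 ; Hanoi | 162 ; Hanoi | 173 ; Geneva | 184.83 ; Geneva | 193

Join each orders row to its customers via customer_id.
Group joined rows by customers.id; compute ROUND(AVG(m.amount), 2) per group.
  1: ids {10} → ROUND(AVG(m.amount), 2)=151
  4: ids {8, 12} → ROUND(AVG(m.amount), 2)=162
  7: ids {1, 5} → ROUND(AVG(m.amount), 2)=173
  13: ids {2, 3, 4, 7, 9, 14} → ROUND(AVG(m.amount), 2)=184.83
  14: ids {6, 11, 13} → ROUND(AVG(m.amount), 2)=193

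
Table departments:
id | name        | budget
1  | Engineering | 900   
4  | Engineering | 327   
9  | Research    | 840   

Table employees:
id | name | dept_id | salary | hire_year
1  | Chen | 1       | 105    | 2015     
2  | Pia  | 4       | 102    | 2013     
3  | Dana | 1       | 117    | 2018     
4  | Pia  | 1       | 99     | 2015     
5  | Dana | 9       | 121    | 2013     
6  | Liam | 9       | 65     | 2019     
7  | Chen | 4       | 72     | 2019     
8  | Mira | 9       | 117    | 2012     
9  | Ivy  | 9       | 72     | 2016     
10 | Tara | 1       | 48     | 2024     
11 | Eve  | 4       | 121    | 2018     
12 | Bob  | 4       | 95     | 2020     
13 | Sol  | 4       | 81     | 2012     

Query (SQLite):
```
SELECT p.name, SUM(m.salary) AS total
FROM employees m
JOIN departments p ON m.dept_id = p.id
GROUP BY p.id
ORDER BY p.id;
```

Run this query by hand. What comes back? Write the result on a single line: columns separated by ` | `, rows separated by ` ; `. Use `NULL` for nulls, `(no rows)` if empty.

Join each employees row to its departments via dept_id.
Group joined rows by departments.id; compute SUM(m.salary) per group.
  1: ids {1, 3, 4, 10} → SUM(m.salary)=369
  4: ids {2, 7, 11, 12, 13} → SUM(m.salary)=471
  9: ids {5, 6, 8, 9} → SUM(m.salary)=375

Engineering | 369 ; Engineering | 471 ; Research | 375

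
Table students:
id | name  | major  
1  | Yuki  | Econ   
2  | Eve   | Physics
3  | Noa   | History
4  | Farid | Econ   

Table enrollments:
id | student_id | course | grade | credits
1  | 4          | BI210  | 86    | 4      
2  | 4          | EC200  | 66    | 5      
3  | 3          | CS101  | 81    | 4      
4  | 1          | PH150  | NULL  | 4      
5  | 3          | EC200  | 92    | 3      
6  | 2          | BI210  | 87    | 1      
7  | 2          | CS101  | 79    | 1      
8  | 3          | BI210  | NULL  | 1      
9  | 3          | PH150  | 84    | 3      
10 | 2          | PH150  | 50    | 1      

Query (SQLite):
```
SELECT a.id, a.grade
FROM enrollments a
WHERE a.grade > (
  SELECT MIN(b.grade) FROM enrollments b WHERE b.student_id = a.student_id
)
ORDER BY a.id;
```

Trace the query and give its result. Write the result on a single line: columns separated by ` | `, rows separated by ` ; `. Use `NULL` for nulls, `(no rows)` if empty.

1 | 86 ; 5 | 92 ; 6 | 87 ; 7 | 79 ; 9 | 84

For each enrollments row a, compute MIN(grade) over rows sharing a.student_id.
Keep row a if a.grade > that per-group MIN.
  student_id=1: MIN(grade) = NULL
  student_id=2: MIN(grade) = 50
  student_id=3: MIN(grade) = 81
  student_id=4: MIN(grade) = 66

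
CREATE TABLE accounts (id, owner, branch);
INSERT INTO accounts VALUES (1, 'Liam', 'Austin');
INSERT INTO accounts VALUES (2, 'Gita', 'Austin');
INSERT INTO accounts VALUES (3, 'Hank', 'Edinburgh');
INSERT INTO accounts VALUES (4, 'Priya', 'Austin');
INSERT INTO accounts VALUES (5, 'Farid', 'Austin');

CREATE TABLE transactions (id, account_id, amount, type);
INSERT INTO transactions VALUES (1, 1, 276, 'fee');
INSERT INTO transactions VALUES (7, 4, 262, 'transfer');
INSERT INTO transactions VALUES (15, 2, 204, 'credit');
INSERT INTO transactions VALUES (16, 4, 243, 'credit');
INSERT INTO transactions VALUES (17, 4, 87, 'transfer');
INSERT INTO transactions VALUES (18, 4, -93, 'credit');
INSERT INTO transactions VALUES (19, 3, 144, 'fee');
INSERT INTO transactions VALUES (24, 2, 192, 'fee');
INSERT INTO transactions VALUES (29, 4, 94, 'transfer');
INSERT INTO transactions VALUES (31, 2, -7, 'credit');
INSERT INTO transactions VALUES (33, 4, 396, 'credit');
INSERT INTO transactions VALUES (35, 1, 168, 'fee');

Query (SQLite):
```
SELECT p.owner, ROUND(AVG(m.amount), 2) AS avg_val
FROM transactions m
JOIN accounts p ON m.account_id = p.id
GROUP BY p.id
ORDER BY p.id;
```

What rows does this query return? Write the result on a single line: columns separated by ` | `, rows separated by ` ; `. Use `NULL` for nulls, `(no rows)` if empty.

Liam | 222 ; Gita | 129.67 ; Hank | 144 ; Priya | 164.83

Join each transactions row to its accounts via account_id.
Group joined rows by accounts.id; compute ROUND(AVG(m.amount), 2) per group.
  1: ids {1, 35} → ROUND(AVG(m.amount), 2)=222
  2: ids {15, 24, 31} → ROUND(AVG(m.amount), 2)=129.67
  3: ids {19} → ROUND(AVG(m.amount), 2)=144
  4: ids {7, 16, 17, 18, 29, 33} → ROUND(AVG(m.amount), 2)=164.83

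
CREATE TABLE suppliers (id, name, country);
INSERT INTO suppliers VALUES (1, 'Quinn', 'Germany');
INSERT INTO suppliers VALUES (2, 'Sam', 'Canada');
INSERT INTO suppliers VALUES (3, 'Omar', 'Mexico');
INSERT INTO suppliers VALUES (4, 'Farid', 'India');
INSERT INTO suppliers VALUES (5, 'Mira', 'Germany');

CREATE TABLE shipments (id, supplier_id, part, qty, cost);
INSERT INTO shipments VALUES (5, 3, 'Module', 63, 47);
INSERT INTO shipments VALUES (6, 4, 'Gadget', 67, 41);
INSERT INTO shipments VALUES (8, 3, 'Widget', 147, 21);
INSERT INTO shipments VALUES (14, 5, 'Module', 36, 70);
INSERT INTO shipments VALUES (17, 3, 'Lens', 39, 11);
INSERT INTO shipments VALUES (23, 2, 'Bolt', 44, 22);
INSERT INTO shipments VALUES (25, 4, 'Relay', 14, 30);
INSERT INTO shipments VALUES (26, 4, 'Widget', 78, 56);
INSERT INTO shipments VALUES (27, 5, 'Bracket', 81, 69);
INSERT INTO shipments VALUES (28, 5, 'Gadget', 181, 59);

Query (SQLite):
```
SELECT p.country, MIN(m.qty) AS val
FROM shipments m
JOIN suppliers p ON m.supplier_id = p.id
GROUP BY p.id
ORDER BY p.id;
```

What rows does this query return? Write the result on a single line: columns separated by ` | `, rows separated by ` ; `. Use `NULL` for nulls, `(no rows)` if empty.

Canada | 44 ; Mexico | 39 ; India | 14 ; Germany | 36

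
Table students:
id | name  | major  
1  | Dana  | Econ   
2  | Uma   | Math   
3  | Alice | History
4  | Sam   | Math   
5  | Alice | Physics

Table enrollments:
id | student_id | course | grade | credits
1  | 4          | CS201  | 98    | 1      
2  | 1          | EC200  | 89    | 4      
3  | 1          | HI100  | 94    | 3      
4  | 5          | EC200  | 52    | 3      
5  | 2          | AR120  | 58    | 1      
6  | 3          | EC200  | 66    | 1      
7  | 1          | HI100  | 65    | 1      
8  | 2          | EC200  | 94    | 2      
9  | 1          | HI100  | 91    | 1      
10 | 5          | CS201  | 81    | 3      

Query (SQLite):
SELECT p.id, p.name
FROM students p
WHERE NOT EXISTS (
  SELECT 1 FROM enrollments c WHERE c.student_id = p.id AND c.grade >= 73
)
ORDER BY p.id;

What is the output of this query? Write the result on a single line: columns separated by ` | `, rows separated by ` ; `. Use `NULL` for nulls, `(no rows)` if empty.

For each students row, check whether any enrollments with matching student_id has grade >= 73.
Keep rows where that is false.

3 | Alice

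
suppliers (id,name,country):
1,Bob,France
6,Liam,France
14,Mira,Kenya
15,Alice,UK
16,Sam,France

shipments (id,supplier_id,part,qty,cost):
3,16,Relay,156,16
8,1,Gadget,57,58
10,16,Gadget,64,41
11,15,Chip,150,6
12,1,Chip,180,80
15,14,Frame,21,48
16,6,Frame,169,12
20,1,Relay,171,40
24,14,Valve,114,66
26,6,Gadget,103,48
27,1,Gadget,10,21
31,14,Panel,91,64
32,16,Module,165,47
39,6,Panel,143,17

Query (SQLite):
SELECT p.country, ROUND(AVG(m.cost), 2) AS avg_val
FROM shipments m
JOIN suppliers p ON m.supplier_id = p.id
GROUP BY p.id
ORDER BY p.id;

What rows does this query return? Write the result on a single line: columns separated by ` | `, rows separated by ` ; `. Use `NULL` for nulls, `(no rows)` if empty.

Join each shipments row to its suppliers via supplier_id.
Group joined rows by suppliers.id; compute ROUND(AVG(m.cost), 2) per group.
  1: ids {8, 12, 20, 27} → ROUND(AVG(m.cost), 2)=49.75
  6: ids {16, 26, 39} → ROUND(AVG(m.cost), 2)=25.67
  14: ids {15, 24, 31} → ROUND(AVG(m.cost), 2)=59.33
  15: ids {11} → ROUND(AVG(m.cost), 2)=6
  16: ids {3, 10, 32} → ROUND(AVG(m.cost), 2)=34.67

France | 49.75 ; France | 25.67 ; Kenya | 59.33 ; UK | 6 ; France | 34.67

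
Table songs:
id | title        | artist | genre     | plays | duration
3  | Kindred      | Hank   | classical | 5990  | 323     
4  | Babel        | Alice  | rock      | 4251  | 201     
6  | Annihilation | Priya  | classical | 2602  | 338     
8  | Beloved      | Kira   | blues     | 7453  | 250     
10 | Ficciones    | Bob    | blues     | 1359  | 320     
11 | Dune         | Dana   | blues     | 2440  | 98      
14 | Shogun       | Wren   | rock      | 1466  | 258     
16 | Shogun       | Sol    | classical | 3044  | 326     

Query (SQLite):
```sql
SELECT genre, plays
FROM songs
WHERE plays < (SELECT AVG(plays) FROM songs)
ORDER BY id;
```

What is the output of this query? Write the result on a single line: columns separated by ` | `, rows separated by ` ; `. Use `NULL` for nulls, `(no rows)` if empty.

classical | 2602 ; blues | 1359 ; blues | 2440 ; rock | 1466 ; classical | 3044

Scalar subquery: AVG(plays) over all songs rows = 3575.625.
Keep rows where plays < that value.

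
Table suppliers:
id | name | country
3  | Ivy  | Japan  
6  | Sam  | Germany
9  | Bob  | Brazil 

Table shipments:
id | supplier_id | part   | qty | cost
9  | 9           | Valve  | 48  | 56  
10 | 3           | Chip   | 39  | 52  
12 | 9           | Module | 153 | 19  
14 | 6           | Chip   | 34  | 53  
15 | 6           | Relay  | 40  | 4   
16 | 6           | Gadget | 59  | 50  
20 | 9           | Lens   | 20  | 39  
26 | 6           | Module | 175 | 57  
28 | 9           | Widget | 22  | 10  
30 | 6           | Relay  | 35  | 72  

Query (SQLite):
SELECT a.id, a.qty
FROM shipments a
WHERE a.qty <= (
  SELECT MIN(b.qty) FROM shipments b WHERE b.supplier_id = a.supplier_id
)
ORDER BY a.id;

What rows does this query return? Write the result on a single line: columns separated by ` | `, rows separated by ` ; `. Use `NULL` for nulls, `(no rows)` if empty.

For each shipments row a, compute MIN(qty) over rows sharing a.supplier_id.
Keep row a if a.qty <= that per-group MIN.
  supplier_id=3: MIN(qty) = 39
  supplier_id=6: MIN(qty) = 34
  supplier_id=9: MIN(qty) = 20

10 | 39 ; 14 | 34 ; 20 | 20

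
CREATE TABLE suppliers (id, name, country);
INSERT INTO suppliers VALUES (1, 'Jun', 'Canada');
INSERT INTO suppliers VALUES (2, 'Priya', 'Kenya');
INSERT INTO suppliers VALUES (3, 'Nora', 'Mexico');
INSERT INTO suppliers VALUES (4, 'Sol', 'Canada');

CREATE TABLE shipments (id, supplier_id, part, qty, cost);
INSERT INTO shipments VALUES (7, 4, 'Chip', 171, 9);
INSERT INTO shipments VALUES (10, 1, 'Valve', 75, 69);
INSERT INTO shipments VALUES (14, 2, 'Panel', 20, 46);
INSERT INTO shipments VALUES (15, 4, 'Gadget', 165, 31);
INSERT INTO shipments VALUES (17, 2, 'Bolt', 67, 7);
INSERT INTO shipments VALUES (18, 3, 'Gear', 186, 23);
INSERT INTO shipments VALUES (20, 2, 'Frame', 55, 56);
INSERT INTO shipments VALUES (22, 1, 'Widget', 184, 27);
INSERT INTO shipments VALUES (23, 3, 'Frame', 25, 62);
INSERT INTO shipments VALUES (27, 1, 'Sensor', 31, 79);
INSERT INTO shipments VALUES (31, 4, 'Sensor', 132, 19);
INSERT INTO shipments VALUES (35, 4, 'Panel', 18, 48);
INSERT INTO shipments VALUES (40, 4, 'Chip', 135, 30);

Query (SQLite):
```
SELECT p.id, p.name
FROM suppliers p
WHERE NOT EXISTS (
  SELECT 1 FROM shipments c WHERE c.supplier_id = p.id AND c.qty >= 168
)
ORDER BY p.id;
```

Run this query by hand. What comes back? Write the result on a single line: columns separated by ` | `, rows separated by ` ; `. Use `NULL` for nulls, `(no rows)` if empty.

For each suppliers row, check whether any shipments with matching supplier_id has qty >= 168.
Keep rows where that is false.

2 | Priya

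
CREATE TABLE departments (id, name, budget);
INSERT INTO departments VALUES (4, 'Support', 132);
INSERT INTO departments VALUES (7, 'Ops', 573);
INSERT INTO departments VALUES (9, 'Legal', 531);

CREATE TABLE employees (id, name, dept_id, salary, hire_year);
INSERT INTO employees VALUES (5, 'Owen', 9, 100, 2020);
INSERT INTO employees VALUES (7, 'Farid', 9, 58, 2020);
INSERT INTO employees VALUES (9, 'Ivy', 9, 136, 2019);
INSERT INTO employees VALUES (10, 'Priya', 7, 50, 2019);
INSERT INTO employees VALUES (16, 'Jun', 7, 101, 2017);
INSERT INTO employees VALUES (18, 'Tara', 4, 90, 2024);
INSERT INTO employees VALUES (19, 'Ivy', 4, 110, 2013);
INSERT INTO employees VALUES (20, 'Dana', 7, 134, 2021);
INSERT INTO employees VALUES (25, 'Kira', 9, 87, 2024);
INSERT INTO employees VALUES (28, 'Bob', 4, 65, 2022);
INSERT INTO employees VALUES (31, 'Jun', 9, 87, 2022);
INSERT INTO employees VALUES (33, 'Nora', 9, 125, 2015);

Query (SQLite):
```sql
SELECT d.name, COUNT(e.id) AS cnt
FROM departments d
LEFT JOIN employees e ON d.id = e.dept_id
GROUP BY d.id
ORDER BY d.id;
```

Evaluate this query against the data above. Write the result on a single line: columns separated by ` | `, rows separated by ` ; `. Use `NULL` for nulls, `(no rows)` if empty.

Support | 3 ; Ops | 3 ; Legal | 6

LEFT JOIN keeps every departments row; unmatched ones get NULL for employees columns.
Group by departments.id and compute COUNT(e.id). COUNT(col) of an all-NULL group is 0.
  4: ids {18, 19, 28} → COUNT(e.id)=3
  7: ids {10, 16, 20} → COUNT(e.id)=3
  9: ids {5, 7, 9, 25, 31, 33} → COUNT(e.id)=6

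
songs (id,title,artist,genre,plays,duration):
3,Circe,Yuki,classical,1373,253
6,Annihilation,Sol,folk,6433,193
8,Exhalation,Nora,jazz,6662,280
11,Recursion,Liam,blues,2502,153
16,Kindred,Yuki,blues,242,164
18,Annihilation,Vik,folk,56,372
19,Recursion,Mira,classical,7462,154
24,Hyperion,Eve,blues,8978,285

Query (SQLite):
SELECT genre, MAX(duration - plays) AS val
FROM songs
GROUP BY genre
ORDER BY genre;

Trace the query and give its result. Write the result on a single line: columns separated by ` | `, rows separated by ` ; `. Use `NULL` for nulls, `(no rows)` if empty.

blues | -78 ; classical | -1120 ; folk | 316 ; jazz | -6382

For each row compute duration - plays.
Group by genre; take MAX of the expression per group.
  blues: ids {11, 16, 24} → MAX(duration - plays)=-78
  classical: ids {3, 19} → MAX(duration - plays)=-1120
  folk: ids {6, 18} → MAX(duration - plays)=316
  jazz: ids {8} → MAX(duration - plays)=-6382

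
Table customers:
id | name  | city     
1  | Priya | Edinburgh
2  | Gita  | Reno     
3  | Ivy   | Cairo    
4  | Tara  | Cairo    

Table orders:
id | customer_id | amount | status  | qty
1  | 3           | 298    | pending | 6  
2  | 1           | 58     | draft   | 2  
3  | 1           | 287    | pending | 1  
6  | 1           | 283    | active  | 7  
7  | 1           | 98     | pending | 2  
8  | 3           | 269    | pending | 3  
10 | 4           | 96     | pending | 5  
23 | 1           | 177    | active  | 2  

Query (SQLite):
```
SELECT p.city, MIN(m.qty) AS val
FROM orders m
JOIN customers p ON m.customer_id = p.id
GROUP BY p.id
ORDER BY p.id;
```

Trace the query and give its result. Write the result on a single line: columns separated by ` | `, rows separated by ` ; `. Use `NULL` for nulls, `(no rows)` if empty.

Join each orders row to its customers via customer_id.
Group joined rows by customers.id; compute MIN(m.qty) per group.
  1: ids {2, 3, 6, 7, 23} → MIN(m.qty)=1
  3: ids {1, 8} → MIN(m.qty)=3
  4: ids {10} → MIN(m.qty)=5

Edinburgh | 1 ; Cairo | 3 ; Cairo | 5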